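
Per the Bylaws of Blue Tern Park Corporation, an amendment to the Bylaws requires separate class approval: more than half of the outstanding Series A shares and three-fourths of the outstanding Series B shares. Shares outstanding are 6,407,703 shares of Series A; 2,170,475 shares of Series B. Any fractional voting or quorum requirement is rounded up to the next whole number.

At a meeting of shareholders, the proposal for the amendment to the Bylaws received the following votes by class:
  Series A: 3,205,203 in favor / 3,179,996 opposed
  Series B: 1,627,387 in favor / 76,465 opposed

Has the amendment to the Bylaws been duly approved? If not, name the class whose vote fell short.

Not approved — the Series B shares did not give the required vote.

Series A: a majority of 6407703 is 3203852; 3,203,852 required, 3,205,203 in favor — approved.
Series B: 3/4 of 2170475 = 1627856.25, rounded up to 1627857; 1,627,857 required, 1,627,387 in favor — not approved.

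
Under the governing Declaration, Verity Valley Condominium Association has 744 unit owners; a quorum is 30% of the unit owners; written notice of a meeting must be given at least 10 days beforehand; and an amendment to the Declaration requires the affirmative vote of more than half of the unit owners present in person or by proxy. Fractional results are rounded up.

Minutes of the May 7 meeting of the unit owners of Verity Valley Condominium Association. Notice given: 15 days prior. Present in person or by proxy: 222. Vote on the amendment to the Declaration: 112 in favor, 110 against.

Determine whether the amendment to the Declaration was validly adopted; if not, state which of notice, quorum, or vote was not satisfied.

Notice: 15 days given; 10 required. Satisfied.
Quorum: 30% of 744 = 223.20, rounded up to 224; 222 present. Not satisfied.
Vote: requires a majority of those present (222); a majority of 222 is 112, so 112 needed; 112 in favor. Satisfied.

Invalid — quorum requirement not satisfied.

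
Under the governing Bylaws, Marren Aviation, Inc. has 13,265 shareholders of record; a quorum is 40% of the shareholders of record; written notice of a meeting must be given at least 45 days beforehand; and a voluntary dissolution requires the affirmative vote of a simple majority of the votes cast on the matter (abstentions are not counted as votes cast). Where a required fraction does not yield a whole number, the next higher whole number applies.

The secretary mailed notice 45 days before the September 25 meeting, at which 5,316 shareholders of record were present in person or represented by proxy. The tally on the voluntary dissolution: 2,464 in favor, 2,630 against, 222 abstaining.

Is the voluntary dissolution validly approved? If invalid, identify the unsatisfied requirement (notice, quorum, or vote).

Invalid — vote requirement not satisfied.

Notice: 45 days given; 45 required. Satisfied.
Quorum: 40% of 13,265 = 5,306; 5,316 present. Satisfied.
Vote: requires a majority of the votes cast (5,316 − 222 abstaining = 5,094); a majority of 5094 is 2548, so 2,548 needed; 2,464 in favor. Not satisfied.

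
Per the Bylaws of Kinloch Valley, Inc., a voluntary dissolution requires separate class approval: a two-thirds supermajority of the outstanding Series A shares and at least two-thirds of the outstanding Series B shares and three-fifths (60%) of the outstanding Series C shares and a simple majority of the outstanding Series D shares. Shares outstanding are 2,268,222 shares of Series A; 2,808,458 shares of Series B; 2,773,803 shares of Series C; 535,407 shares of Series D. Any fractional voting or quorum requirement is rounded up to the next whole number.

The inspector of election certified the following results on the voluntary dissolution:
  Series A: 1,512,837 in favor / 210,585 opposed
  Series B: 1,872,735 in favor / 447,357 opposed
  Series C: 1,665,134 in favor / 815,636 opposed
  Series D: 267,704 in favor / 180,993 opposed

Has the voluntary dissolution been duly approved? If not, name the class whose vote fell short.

Approved — every class gave the required vote.

Series A: 2/3 of 2268222 = 1512148; 1,512,148 required, 1,512,837 in favor — approved.
Series B: 2/3 of 2808458 = 1872305.33, rounded up to 1872306; 1,872,306 required, 1,872,735 in favor — approved.
Series C: 3/5 of 2773803 = 1664281.80, rounded up to 1664282; 1,664,282 required, 1,665,134 in favor — approved.
Series D: a majority of 535407 is 267704; 267,704 required, 267,704 in favor — approved.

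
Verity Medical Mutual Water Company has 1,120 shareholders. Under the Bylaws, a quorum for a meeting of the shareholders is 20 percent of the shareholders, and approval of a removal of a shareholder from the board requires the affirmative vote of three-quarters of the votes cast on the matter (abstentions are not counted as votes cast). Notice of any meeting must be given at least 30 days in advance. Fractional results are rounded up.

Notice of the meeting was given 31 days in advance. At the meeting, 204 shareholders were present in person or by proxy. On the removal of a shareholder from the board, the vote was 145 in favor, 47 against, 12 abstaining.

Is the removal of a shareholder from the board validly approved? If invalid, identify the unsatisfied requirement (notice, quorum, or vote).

Invalid — quorum requirement not satisfied.

Notice: 31 days given; 30 required. Satisfied.
Quorum: 20% of 1,120 = 224; 204 present. Not satisfied.
Vote: requires three-fourths of the votes cast (204 − 12 abstaining = 192); 3/4 of 192 = 144, so 144 needed; 145 in favor. Satisfied.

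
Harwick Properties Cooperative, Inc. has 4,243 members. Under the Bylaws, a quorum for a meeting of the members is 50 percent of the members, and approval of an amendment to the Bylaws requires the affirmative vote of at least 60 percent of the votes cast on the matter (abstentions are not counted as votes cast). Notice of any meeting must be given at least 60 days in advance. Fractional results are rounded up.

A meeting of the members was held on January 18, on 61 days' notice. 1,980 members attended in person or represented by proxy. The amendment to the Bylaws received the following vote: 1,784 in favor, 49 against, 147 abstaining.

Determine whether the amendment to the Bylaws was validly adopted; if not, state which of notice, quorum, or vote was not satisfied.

Notice: 61 days given; 60 required. Satisfied.
Quorum: 50% of 4,243 = 2,121.50, rounded up to 2,122; 1,980 present. Not satisfied.
Vote: requires three-fifths of the votes cast (1,980 − 147 abstaining = 1,833); 3/5 of 1833 = 1099.80, rounded up to 1100, so 1,100 needed; 1,784 in favor. Satisfied.

Invalid — quorum requirement not satisfied.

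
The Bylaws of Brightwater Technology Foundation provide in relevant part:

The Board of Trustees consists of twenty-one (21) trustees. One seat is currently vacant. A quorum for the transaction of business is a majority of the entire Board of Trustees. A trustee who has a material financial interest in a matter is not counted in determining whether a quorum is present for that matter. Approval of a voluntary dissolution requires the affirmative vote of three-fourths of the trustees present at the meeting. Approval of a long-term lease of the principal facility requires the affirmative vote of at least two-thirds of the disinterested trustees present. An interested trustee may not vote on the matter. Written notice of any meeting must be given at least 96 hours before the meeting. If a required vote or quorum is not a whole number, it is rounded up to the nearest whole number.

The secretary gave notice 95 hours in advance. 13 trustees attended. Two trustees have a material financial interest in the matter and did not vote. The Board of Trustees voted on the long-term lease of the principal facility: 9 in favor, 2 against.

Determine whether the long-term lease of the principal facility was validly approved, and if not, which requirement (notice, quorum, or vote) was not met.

Notice: 95 hours given; 96 required (95 < 96). Not satisfied.
Quorum: 13 present, but the 2 interested trustees do not count, leaving 11. Quorum is 11. Satisfied.
Vote: the long-term lease of the principal facility requires two-thirds of the disinterested trustees present (13 − 2 = 11). 2/3 of 11 = 7.33, rounded up to 8, so 8 affirmative votes are needed; 9 voted in favor. Satisfied.

Invalid — notice requirement not satisfied.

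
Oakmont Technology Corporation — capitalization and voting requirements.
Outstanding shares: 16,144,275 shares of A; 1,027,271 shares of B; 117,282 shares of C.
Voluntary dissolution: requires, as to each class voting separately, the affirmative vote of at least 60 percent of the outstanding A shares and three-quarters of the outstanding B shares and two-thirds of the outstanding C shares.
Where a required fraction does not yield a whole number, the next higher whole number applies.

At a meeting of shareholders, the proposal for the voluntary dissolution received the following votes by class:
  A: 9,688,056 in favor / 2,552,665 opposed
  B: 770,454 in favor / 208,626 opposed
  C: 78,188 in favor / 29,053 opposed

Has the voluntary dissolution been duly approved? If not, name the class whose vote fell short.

A: 3/5 of 16144275 = 9686565; 9,686,565 required, 9,688,056 in favor — approved.
B: 3/4 of 1027271 = 770453.25, rounded up to 770454; 770,454 required, 770,454 in favor — approved.
C: 2/3 of 117282 = 78188; 78,188 required, 78,188 in favor — approved.

Approved — every class gave the required vote.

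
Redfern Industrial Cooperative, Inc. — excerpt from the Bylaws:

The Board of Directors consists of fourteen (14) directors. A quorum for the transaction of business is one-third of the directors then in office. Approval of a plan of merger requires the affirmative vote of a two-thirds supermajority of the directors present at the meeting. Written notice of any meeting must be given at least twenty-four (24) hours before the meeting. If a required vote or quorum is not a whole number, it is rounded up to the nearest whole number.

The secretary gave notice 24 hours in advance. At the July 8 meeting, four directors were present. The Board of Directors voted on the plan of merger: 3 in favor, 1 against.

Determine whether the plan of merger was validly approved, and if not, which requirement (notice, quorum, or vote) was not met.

Notice: 24 hours given; 24 required (24 ≥ 24). Satisfied.
Quorum: 4 present; quorum is 5. Not satisfied.
Vote: the plan of merger requires two-thirds of the directors present (4). 2/3 of 4 = 2.67, rounded up to 3, so 3 affirmative votes are needed; 3 voted in favor. Satisfied. (Moot — without a quorum no business can be validly transacted.)

Invalid — quorum requirement not satisfied.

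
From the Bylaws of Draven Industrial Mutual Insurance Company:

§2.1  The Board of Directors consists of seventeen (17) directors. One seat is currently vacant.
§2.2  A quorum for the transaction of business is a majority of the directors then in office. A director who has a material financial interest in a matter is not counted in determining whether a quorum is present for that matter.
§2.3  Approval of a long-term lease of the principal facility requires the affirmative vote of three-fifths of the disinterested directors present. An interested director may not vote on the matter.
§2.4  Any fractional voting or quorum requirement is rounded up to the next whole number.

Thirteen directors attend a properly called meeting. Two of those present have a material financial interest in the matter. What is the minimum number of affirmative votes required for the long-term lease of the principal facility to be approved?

7

The long-term lease of the principal facility requires three-fifths of the disinterested directors present (13 − 2 = 11).
3/5 of 11 = 6.60, rounded up to 7.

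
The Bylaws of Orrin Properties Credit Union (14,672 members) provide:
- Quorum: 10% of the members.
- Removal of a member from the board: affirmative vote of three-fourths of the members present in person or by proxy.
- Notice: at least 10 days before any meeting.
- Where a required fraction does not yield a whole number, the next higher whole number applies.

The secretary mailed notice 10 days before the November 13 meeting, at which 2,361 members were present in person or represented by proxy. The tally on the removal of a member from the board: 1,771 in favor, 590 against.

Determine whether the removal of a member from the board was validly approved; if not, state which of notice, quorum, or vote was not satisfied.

Notice: 10 days given; 10 required. Satisfied.
Quorum: 10% of 14,672 = 1,467.20, rounded up to 1,468; 2,361 present. Satisfied.
Vote: requires three-fourths of those present (2,361); 3/4 of 2361 = 1770.75, rounded up to 1771, so 1,771 needed; 1,771 in favor. Satisfied.

Valid — all requirements satisfied.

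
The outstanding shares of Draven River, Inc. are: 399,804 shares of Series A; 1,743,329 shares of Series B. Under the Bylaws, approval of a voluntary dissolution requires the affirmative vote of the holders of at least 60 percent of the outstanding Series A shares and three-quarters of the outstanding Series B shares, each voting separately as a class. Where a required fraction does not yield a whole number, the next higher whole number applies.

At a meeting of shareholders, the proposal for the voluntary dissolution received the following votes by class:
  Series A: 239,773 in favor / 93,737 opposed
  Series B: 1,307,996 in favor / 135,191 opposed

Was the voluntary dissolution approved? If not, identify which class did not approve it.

Series A: 3/5 of 399804 = 239882.40, rounded up to 239883; 239,883 required, 239,773 in favor — not approved.
Series B: 3/4 of 1743329 = 1307496.75, rounded up to 1307497; 1,307,497 required, 1,307,996 in favor — approved.

Not approved — the Series A shares did not give the required vote.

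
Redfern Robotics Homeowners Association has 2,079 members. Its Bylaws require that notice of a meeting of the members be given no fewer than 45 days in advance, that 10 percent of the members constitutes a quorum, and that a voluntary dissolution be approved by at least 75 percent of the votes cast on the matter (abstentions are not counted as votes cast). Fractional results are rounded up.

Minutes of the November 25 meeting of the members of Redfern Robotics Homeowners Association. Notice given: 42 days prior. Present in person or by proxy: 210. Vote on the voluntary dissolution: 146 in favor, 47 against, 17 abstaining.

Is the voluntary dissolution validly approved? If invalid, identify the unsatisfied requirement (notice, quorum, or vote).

Invalid — notice requirement not satisfied.

Notice: 42 days given; 45 required. Not satisfied.
Quorum: 10% of 2,079 = 207.90, rounded up to 208; 210 present. Satisfied.
Vote: requires three-fourths of the votes cast (210 − 17 abstaining = 193); 3/4 of 193 = 144.75, rounded up to 145, so 145 needed; 146 in favor. Satisfied.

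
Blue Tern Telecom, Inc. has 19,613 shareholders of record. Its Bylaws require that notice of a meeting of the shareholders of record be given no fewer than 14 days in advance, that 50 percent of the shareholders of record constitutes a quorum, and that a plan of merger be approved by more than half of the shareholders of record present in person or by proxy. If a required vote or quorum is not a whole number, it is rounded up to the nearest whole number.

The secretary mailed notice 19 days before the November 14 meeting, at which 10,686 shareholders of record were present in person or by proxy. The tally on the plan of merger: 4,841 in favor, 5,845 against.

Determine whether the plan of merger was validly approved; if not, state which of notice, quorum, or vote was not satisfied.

Invalid — vote requirement not satisfied.

Notice: 19 days given; 14 required. Satisfied.
Quorum: 50% of 19,613 = 9,806.50, rounded up to 9,807; 10,686 present. Satisfied.
Vote: requires a majority of those present (10,686); a majority of 10686 is 5344, so 5,344 needed; 4,841 in favor. Not satisfied.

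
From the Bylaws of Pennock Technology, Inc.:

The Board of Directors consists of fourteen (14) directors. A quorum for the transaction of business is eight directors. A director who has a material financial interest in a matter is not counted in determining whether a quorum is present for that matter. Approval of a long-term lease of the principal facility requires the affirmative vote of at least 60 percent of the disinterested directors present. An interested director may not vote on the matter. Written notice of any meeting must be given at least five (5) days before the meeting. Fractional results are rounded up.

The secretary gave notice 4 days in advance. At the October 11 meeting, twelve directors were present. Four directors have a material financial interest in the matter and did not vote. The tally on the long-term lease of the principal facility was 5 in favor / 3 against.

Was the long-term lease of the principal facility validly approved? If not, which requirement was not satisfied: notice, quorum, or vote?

Notice: 4 days given; 5 required (4 < 5). Not satisfied.
Quorum: 12 present, but the 4 interested directors do not count, leaving 8. Quorum is 8. Satisfied.
Vote: the long-term lease of the principal facility requires three-fifths of the disinterested directors present (12 − 4 = 8). 3/5 of 8 = 4.80, rounded up to 5, so 5 affirmative votes are needed; 5 voted in favor. Satisfied.

Invalid — notice requirement not satisfied.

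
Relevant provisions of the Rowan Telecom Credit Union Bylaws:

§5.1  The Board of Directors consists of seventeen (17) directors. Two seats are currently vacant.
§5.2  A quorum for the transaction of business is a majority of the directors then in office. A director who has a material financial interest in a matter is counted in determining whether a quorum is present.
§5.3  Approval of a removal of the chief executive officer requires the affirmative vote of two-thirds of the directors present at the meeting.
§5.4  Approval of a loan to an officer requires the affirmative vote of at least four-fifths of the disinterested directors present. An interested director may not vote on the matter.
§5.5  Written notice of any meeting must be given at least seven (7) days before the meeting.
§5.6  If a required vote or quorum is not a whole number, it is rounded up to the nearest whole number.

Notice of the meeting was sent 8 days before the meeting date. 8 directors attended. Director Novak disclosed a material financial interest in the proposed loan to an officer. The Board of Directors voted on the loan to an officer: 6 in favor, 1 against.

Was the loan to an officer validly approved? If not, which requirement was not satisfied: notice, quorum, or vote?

Notice: 8 days given; 7 required (8 ≥ 7). Satisfied.
Quorum: 8 present (interested directors count toward quorum); quorum is 8. Satisfied.
Vote: the loan to an officer requires four-fifths of the disinterested directors present (8 − 1 = 7). 4/5 of 7 = 5.60, rounded up to 6, so 6 affirmative votes are needed; 6 voted in favor. Satisfied.

Valid — all requirements satisfied.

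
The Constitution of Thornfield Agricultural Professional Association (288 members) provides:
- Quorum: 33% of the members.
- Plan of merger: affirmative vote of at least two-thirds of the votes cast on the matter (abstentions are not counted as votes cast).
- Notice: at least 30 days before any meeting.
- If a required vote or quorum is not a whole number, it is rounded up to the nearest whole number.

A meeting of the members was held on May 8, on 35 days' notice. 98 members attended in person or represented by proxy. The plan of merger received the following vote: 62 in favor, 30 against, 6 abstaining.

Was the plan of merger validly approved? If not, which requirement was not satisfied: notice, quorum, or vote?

Valid — all requirements satisfied.

Notice: 35 days given; 30 required. Satisfied.
Quorum: 33% of 288 = 95.04, rounded up to 96; 98 present. Satisfied.
Vote: requires two-thirds of the votes cast (98 − 6 abstaining = 92); 2/3 of 92 = 61.33, rounded up to 62, so 62 needed; 62 in favor. Satisfied.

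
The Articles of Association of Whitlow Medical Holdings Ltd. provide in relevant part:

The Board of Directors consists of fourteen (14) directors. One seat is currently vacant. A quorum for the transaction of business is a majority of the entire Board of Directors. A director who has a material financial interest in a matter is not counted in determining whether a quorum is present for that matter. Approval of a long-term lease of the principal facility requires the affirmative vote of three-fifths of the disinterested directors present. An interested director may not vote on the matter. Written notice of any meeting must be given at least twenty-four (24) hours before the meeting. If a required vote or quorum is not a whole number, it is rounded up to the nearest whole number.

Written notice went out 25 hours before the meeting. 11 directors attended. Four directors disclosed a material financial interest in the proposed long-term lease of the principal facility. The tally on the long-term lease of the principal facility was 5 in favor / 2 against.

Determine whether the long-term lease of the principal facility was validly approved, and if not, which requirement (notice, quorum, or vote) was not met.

Invalid — quorum requirement not satisfied.

Notice: 25 hours given; 24 required (25 ≥ 24). Satisfied.
Quorum: 11 present, but the 4 interested directors do not count, leaving 7. Quorum is 8. Not satisfied.
Vote: the long-term lease of the principal facility requires three-fifths of the disinterested directors present (11 − 4 = 7). 3/5 of 7 = 4.20, rounded up to 5, so 5 affirmative votes are needed; 5 voted in favor. Satisfied. (Moot — without a quorum no business can be validly transacted.)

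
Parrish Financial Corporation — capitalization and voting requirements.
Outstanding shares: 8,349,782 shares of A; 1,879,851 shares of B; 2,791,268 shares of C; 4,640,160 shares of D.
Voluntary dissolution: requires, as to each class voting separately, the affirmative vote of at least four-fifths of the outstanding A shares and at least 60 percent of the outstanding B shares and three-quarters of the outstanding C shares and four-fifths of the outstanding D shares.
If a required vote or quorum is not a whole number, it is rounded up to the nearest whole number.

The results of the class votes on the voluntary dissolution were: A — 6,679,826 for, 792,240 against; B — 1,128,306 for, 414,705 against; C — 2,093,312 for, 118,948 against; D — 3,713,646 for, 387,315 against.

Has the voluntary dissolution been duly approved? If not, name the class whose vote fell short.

Not approved — the C shares did not give the required vote.

A: 4/5 of 8349782 = 6679825.60, rounded up to 6679826; 6,679,826 required, 6,679,826 in favor — approved.
B: 3/5 of 1879851 = 1127910.60, rounded up to 1127911; 1,127,911 required, 1,128,306 in favor — approved.
C: 3/4 of 2791268 = 2093451; 2,093,451 required, 2,093,312 in favor — not approved.
D: 4/5 of 4640160 = 3712128; 3,712,128 required, 3,713,646 in favor — approved.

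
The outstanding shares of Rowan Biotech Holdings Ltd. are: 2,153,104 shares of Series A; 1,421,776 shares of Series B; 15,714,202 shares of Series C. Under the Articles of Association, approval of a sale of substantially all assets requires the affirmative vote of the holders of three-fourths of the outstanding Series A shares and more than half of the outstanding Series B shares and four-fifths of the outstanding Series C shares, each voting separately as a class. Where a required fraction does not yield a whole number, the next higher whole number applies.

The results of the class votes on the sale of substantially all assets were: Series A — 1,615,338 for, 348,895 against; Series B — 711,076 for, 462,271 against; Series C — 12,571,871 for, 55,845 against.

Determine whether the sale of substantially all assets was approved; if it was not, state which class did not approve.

Series A: 3/4 of 2153104 = 1614828; 1,614,828 required, 1,615,338 in favor — approved.
Series B: a majority of 1421776 is 710889; 710,889 required, 711,076 in favor — approved.
Series C: 4/5 of 15714202 = 12571361.60, rounded up to 12571362; 12,571,362 required, 12,571,871 in favor — approved.

Approved — every class gave the required vote.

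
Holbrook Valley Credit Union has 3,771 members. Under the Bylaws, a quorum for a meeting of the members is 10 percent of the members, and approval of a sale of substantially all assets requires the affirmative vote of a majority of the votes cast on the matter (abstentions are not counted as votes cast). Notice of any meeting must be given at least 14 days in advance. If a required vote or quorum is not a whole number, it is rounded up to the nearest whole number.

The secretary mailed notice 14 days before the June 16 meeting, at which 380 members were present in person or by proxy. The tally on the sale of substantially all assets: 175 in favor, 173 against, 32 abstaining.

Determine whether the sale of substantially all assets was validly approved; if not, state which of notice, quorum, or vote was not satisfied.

Notice: 14 days given; 14 required. Satisfied.
Quorum: 10% of 3,771 = 377.10, rounded up to 378; 380 present. Satisfied.
Vote: requires a majority of the votes cast (380 − 32 abstaining = 348); a majority of 348 is 175, so 175 needed; 175 in favor. Satisfied.

Valid — all requirements satisfied.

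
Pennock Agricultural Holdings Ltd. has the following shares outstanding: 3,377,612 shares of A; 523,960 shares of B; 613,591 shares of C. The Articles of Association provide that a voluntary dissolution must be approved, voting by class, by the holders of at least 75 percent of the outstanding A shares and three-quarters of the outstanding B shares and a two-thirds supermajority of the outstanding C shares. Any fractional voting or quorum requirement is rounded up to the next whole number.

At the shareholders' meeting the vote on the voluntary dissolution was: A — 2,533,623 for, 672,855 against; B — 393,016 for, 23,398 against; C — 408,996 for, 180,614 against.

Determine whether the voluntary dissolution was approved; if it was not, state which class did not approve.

A: 3/4 of 3377612 = 2533209; 2,533,209 required, 2,533,623 in favor — approved.
B: 3/4 of 523960 = 392970; 392,970 required, 393,016 in favor — approved.
C: 2/3 of 613591 = 409060.67, rounded up to 409061; 409,061 required, 408,996 in favor — not approved.

Not approved — the C shares did not give the required vote.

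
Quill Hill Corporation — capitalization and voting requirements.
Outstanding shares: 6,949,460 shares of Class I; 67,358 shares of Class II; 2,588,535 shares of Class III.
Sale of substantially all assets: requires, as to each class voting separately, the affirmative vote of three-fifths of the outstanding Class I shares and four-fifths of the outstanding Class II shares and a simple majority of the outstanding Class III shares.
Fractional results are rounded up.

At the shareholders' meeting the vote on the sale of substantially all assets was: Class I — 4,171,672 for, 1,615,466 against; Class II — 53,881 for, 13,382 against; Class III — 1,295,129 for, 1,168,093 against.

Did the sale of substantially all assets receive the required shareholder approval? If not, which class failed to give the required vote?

Not approved — the Class II shares did not give the required vote.

Class I: 3/5 of 6949460 = 4169676; 4,169,676 required, 4,171,672 in favor — approved.
Class II: 4/5 of 67358 = 53886.40, rounded up to 53887; 53,887 required, 53,881 in favor — not approved.
Class III: a majority of 2588535 is 1294268; 1,294,268 required, 1,295,129 in favor — approved.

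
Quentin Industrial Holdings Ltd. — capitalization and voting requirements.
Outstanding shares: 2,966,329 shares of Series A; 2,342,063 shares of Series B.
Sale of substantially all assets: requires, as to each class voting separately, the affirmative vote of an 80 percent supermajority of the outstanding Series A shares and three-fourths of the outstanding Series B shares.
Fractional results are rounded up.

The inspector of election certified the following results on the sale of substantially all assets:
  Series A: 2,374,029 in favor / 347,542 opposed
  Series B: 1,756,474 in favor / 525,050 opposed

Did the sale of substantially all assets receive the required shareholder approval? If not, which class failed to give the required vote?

Not approved — the Series B shares did not give the required vote.

Series A: 4/5 of 2966329 = 2373063.20, rounded up to 2373064; 2,373,064 required, 2,374,029 in favor — approved.
Series B: 3/4 of 2342063 = 1756547.25, rounded up to 1756548; 1,756,548 required, 1,756,474 in favor — not approved.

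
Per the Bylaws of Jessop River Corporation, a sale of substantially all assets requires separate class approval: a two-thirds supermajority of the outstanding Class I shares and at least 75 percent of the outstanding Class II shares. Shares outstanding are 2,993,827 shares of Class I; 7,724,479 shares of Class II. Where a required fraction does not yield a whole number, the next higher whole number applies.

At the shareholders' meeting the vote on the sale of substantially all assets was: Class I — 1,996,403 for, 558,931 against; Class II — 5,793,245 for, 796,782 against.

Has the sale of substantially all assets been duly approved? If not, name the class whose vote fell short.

Not approved — the Class II shares did not give the required vote.

Class I: 2/3 of 2993827 = 1995884.67, rounded up to 1995885; 1,995,885 required, 1,996,403 in favor — approved.
Class II: 3/4 of 7724479 = 5793359.25, rounded up to 5793360; 5,793,360 required, 5,793,245 in favor — not approved.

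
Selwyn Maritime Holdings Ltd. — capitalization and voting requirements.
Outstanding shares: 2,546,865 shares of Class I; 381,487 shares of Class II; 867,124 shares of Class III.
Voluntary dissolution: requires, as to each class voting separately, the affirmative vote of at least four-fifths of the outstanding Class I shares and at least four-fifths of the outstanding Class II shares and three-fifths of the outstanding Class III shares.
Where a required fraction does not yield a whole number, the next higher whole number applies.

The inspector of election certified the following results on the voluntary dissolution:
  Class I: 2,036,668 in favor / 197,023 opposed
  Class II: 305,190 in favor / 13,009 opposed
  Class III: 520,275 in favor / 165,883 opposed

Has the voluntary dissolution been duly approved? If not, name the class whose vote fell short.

Not approved — the Class I shares did not give the required vote.

Class I: 4/5 of 2546865 = 2037492; 2,037,492 required, 2,036,668 in favor — not approved.
Class II: 4/5 of 381487 = 305189.60, rounded up to 305190; 305,190 required, 305,190 in favor — approved.
Class III: 3/5 of 867124 = 520274.40, rounded up to 520275; 520,275 required, 520,275 in favor — approved.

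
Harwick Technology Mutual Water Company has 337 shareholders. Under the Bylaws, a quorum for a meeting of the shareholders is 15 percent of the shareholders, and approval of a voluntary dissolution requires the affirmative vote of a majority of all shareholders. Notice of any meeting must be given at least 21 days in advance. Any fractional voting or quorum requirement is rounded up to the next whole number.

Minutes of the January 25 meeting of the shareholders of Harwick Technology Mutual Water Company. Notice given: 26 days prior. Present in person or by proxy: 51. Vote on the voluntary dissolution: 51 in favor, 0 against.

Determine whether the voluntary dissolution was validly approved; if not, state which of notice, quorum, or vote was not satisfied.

Notice: 26 days given; 21 required. Satisfied.
Quorum: 15% of 337 = 50.55, rounded up to 51; 51 present. Satisfied.
Vote: requires a majority of all shareholders (337); a majority of 337 is 169, so 169 needed; 51 in favor. Not satisfied.

Invalid — vote requirement not satisfied.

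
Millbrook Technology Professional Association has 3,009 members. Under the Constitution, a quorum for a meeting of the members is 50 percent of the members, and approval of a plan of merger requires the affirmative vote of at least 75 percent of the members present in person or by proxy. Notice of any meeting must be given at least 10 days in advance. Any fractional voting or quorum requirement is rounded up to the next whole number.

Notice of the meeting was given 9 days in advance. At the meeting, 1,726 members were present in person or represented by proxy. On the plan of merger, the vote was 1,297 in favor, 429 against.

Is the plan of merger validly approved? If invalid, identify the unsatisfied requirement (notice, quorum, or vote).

Invalid — notice requirement not satisfied.

Notice: 9 days given; 10 required. Not satisfied.
Quorum: 50% of 3,009 = 1,504.50, rounded up to 1,505; 1,726 present. Satisfied.
Vote: requires three-fourths of those present (1,726); 3/4 of 1726 = 1294.50, rounded up to 1295, so 1,295 needed; 1,297 in favor. Satisfied.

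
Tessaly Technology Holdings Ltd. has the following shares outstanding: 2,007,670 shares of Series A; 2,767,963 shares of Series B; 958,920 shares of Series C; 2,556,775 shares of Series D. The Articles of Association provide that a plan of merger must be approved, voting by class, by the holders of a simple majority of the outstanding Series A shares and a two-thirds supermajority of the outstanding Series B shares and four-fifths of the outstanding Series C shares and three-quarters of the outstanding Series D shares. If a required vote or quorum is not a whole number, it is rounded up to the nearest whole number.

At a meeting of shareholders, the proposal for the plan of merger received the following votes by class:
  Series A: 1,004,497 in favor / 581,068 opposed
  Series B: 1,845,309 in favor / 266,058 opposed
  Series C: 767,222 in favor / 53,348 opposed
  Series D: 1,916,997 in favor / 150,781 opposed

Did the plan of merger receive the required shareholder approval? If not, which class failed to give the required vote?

Series A: a majority of 2007670 is 1003836; 1,003,836 required, 1,004,497 in favor — approved.
Series B: 2/3 of 2767963 = 1845308.67, rounded up to 1845309; 1,845,309 required, 1,845,309 in favor — approved.
Series C: 4/5 of 958920 = 767136; 767,136 required, 767,222 in favor — approved.
Series D: 3/4 of 2556775 = 1917581.25, rounded up to 1917582; 1,917,582 required, 1,916,997 in favor — not approved.

Not approved — the Series D shares did not give the required vote.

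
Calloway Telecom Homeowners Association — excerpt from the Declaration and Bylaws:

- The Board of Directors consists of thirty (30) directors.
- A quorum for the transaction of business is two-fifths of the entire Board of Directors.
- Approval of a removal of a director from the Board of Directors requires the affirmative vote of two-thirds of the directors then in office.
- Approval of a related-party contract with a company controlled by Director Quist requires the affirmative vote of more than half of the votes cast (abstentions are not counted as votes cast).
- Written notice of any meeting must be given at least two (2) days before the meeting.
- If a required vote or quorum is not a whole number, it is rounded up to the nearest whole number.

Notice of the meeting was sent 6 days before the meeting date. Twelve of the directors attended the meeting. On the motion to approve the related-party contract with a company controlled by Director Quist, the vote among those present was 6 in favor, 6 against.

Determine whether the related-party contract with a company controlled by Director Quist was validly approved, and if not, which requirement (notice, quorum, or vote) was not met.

Notice: 6 days given; 2 required (6 ≥ 2). Satisfied.
Quorum: 12 present; quorum is 12. Satisfied.
Vote: the related-party contract with a company controlled by Director Quist requires a majority of the votes cast (12). A majority of 12 is 7, so 7 affirmative votes are needed; 6 voted in favor. Not satisfied.

Invalid — vote requirement not satisfied.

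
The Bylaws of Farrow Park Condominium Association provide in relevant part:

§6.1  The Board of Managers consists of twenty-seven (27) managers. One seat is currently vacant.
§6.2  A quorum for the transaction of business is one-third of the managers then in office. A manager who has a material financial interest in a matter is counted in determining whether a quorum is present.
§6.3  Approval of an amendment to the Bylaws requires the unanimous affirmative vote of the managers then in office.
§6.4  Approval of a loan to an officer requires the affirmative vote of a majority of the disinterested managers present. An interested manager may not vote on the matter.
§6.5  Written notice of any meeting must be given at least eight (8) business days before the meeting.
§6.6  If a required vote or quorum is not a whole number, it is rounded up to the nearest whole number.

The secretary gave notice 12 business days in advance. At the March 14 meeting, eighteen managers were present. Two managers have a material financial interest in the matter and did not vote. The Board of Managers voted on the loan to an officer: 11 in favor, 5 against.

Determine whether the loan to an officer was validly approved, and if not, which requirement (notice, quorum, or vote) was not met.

Valid — all requirements satisfied.

Notice: 12 business days given; 8 required (12 ≥ 8). Satisfied.
Quorum: 18 present (interested managers count toward quorum); quorum is 9. Satisfied.
Vote: the loan to an officer requires a majority of the disinterested managers present (18 − 2 = 16). A majority of 16 is 9, so 9 affirmative votes are needed; 11 voted in favor. Satisfied.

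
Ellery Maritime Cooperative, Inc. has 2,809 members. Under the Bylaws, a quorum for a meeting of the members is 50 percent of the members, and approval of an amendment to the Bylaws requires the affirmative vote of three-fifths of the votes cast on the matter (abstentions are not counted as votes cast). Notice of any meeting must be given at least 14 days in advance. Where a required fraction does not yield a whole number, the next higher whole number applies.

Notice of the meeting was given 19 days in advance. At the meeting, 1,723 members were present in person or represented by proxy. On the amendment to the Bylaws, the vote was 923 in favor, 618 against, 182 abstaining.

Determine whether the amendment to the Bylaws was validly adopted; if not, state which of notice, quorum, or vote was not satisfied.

Invalid — vote requirement not satisfied.

Notice: 19 days given; 14 required. Satisfied.
Quorum: 50% of 2,809 = 1,404.50, rounded up to 1,405; 1,723 present. Satisfied.
Vote: requires three-fifths of the votes cast (1,723 − 182 abstaining = 1,541); 3/5 of 1541 = 924.60, rounded up to 925, so 925 needed; 923 in favor. Not satisfied.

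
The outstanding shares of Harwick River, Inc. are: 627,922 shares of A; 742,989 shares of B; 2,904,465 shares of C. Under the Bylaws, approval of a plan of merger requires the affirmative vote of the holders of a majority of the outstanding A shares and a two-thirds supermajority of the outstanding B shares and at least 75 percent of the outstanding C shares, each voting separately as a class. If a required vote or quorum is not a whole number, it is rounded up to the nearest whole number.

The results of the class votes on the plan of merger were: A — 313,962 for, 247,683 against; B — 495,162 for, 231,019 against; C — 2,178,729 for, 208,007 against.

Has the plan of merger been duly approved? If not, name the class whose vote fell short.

Not approved — the B shares did not give the required vote.

A: a majority of 627922 is 313962; 313,962 required, 313,962 in favor — approved.
B: 2/3 of 742989 = 495326; 495,326 required, 495,162 in favor — not approved.
C: 3/4 of 2904465 = 2178348.75, rounded up to 2178349; 2,178,349 required, 2,178,729 in favor — approved.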